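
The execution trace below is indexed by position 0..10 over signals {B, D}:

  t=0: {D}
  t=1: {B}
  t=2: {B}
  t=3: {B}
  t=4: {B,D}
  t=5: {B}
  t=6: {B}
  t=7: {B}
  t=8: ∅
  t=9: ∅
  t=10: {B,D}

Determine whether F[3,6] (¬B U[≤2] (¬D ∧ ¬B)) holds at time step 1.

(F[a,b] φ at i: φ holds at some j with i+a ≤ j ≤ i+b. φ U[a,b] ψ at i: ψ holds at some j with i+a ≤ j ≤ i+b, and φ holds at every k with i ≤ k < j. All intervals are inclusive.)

False

Check (¬B U[≤2] (¬D ∧ ¬B)) at each j in [4,7]:
  j=4: fails
  j=5: fails
  j=6: fails
  j=7: fails
No position in the window satisfies it → formula fails.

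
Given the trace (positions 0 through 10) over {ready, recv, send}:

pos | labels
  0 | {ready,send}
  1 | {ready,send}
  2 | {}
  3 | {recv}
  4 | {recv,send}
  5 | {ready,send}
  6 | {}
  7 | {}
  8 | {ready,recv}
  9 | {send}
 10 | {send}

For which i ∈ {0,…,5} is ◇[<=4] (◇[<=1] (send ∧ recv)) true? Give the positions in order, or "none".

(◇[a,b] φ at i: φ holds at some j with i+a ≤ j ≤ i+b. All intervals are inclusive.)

Evaluate at each i in [0,5]:
  i=0: ✓ (witness j=3)
  i=1: ✓ (witness j=3)
  i=2: ✓ (witness j=3)
  i=3: ✓ (witness j=3)
  i=4: ✓ (witness j=4)
  i=5: ✗ (none in [5,9])

0, 1, 2, 3, 4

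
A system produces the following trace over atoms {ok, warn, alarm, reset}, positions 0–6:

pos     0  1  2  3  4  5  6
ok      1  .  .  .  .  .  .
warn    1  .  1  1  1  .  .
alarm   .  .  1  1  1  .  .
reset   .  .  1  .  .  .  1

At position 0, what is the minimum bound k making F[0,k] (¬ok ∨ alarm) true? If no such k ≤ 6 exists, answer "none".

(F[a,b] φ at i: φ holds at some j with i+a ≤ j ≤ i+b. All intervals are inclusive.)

1

Scan j = 0,1,… for (¬ok ∨ alarm):
  j=0: fails
  j=1: holds
First hit at j=1, so smallest k = 1-0 = 1.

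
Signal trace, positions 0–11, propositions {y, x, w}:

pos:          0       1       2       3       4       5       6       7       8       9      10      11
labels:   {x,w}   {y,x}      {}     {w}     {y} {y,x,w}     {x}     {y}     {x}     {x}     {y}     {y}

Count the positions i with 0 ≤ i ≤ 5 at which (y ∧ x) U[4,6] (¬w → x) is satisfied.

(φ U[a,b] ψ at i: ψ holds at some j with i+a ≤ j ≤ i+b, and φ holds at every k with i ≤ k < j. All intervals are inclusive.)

0

Evaluate at each i in [0,5]:
  i=0: ✗ (lhs fails at k=0 before rhs at j=5)
  i=1: ✗ (lhs fails at k=2 before rhs at j=5)
  i=2: ✗ (lhs fails at k=2 before rhs at j=6)
  i=3: ✗ (lhs fails at k=3 before rhs at j=8)
  i=4: ✗ (lhs fails at k=4 before rhs at j=8)
  i=5: ✗ (lhs fails at k=6 before rhs at j=9)
Positions where it holds: {} → 0.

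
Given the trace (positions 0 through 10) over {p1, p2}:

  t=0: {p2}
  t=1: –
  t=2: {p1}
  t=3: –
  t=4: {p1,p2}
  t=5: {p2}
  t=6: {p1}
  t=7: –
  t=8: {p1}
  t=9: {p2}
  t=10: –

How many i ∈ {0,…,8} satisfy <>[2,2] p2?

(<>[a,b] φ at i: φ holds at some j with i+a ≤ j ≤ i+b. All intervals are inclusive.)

3

Evaluate at each i in [0,8]:
  i=0: ✗ (none in [2,2])
  i=1: ✗ (none in [3,3])
  i=2: ✓ (witness j=4)
  i=3: ✓ (witness j=5)
  i=4: ✗ (none in [6,6])
  i=5: ✗ (none in [7,7])
  i=6: ✗ (none in [8,8])
  i=7: ✓ (witness j=9)
  i=8: ✗ (none in [10,10])
Positions where it holds: {2, 3, 7} → 3.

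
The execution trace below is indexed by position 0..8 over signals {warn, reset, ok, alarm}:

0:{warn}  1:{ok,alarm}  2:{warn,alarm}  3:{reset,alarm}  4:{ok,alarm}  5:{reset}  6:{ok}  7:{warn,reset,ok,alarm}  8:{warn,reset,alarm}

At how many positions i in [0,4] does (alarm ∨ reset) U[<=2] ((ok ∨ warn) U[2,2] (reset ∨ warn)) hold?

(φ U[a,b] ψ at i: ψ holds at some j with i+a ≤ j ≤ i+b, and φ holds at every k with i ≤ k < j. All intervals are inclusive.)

3

Evaluate at each i in [0,4]:
  i=0: ✓ (rhs at j=0)
  i=1: ✓ (rhs at j=1)
  i=2: ✗ (no rhs in [2,4])
  i=3: ✗ (no rhs in [3,5])
  i=4: ✓ (rhs at j=6; lhs holds on [4,5])
Positions where it holds: {0, 1, 4} → 3.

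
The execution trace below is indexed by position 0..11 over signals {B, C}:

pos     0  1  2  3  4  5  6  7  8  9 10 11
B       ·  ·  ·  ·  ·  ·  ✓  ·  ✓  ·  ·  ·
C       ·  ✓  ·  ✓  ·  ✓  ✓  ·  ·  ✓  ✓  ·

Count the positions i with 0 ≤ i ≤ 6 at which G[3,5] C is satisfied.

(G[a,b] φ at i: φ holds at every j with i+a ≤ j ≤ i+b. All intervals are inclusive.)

0

Evaluate at each i in [0,6]:
  i=0: ✗ (fails at j=4)
  i=1: ✗ (fails at j=4)
  i=2: ✗ (fails at j=7)
  i=3: ✗ (fails at j=7)
  i=4: ✗ (fails at j=7)
  i=5: ✗ (fails at j=8)
  i=6: ✗ (fails at j=11)
Positions where it holds: {} → 0.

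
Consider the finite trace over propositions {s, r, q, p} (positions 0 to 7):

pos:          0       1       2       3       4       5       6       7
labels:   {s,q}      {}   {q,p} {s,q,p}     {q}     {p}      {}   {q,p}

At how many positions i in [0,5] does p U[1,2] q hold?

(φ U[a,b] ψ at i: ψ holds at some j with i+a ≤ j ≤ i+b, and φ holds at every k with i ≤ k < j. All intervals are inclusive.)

2

Evaluate at each i in [0,5]:
  i=0: ✗ (lhs fails at k=0 before rhs at j=2)
  i=1: ✗ (lhs fails at k=1 before rhs at j=2)
  i=2: ✓ (rhs at j=3; lhs holds on [2,2])
  i=3: ✓ (rhs at j=4; lhs holds on [3,3])
  i=4: ✗ (no rhs in [5,6])
  i=5: ✗ (lhs fails at k=6 before rhs at j=7)
Positions where it holds: {2, 3} → 2.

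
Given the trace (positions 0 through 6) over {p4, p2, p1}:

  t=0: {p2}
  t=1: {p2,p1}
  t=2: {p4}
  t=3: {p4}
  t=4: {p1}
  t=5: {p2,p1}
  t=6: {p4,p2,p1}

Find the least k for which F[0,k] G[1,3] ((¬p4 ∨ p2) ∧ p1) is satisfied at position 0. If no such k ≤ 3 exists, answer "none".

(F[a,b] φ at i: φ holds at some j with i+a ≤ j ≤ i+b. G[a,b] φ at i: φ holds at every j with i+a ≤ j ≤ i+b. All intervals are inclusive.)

3

Scan j = 0,1,… for G[1,3] ((¬p4 ∨ p2) ∧ p1):
  j=0: fails
  j=1: fails
  j=2: fails
  j=3: holds
First hit at j=3, so smallest k = 3-0 = 3.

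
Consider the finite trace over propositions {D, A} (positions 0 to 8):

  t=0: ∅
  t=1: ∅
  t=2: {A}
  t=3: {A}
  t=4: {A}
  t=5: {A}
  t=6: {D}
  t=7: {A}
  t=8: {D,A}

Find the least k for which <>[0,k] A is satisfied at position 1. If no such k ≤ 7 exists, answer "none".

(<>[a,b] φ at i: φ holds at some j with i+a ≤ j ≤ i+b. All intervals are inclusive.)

Scan j = 1,2,… for A:
  j=1: fails
  j=2: holds
First hit at j=2, so smallest k = 2-1 = 1.

1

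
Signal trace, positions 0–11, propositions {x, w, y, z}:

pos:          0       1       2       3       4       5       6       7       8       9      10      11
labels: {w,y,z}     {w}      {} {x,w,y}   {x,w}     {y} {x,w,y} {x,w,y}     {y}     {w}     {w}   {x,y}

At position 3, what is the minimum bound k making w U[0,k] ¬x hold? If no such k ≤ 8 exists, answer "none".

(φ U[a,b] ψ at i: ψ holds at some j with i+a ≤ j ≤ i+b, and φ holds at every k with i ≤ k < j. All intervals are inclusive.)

Need earliest j ≥ 3 with ¬x, and w at every k in [3,j-1].
  j=3: rhs fails.
  j=4: rhs fails.
  j=5: rhs holds; lhs holds on [3,4]. k = 2.

2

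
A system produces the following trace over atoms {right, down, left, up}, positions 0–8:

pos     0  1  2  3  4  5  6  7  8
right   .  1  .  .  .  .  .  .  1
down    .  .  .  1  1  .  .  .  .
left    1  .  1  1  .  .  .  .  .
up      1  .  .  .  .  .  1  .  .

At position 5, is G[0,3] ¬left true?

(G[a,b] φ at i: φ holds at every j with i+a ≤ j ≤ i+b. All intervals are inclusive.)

True

Check ¬left at every j in [5,8]:
  j=5: true
  j=6: true
  j=7: true
  j=8: true
All positions satisfy it → formula holds.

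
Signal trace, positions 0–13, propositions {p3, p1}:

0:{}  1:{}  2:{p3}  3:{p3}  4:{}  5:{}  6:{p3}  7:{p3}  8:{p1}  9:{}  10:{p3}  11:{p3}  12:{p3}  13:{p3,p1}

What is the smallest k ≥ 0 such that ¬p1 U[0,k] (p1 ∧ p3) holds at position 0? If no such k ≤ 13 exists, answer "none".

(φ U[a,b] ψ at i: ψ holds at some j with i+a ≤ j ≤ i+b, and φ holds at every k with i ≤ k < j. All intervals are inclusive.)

none

Need earliest j ≥ 0 with (p1 ∧ p3), and ¬p1 at every k in [0,j-1].
  j=0: rhs fails.
  j=1: rhs fails.
  j=2: rhs fails.
  j=3: rhs fails.
  j=4: rhs fails.
  j=5: rhs fails.
  j=6: rhs fails.
  j=7: rhs fails.
  j=8: rhs fails.
  j=9: rhs fails.
  j=10: rhs fails.
  j=11: rhs fails.
  j=12: rhs fails.
  j=13: rhs holds but lhs fails at k=8.
No witness within the range → none.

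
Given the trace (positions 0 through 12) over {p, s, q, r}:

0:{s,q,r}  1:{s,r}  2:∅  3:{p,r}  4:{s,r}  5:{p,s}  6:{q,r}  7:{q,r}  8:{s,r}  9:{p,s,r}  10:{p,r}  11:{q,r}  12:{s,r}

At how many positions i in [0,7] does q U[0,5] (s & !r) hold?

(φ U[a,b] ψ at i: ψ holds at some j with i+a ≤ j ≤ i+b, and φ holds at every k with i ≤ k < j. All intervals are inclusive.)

1

Evaluate at each i in [0,7]:
  i=0: ✗ (lhs fails at k=1 before rhs at j=5)
  i=1: ✗ (lhs fails at k=1 before rhs at j=5)
  i=2: ✗ (lhs fails at k=2 before rhs at j=5)
  i=3: ✗ (lhs fails at k=3 before rhs at j=5)
  i=4: ✗ (lhs fails at k=4 before rhs at j=5)
  i=5: ✓ (rhs at j=5)
  i=6: ✗ (no rhs in [6,11])
  i=7: ✗ (no rhs in [7,12])
Positions where it holds: {5} → 1.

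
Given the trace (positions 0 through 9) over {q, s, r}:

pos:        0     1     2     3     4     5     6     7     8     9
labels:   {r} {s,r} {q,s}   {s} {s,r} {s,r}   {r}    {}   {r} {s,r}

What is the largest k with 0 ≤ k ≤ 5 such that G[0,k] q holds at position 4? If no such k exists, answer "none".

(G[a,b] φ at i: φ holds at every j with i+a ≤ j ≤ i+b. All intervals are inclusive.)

none

q must hold from j=4 onward; find where it first fails.
  j=4: fails → no k works.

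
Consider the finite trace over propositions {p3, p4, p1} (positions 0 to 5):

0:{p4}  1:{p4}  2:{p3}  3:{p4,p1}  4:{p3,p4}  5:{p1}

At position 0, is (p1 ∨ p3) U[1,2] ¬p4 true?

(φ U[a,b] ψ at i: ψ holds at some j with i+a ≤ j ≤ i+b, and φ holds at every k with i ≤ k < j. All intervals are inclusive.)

Need some j in [1,2] with ¬p4, and (p1 ∨ p3) at every k in [0,j-1].
  j=1: ¬p4 false.
  j=2: ¬p4 holds, but (p1 ∨ p3) fails at k=0 → not this j.
No j in the window works → until fails.

Does not hold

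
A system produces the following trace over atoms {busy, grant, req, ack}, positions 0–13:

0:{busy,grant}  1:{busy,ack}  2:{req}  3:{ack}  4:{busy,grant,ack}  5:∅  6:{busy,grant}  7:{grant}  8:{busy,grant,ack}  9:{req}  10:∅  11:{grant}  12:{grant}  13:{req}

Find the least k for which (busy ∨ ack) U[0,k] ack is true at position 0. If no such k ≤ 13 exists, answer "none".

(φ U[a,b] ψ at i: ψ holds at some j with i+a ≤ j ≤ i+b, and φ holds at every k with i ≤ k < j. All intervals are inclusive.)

Need earliest j ≥ 0 with ack, and (busy ∨ ack) at every k in [0,j-1].
  j=0: rhs fails.
  j=1: rhs holds; lhs holds on [0,0]. k = 1.

1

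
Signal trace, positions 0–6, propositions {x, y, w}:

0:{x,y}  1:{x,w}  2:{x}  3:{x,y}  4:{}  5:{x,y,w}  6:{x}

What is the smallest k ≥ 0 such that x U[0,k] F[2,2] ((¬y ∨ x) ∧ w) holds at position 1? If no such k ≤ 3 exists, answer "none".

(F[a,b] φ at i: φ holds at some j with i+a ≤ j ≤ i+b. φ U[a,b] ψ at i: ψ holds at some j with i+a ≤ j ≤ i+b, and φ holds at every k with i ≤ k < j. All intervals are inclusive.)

2

Need earliest j ≥ 1 with F[2,2] ((¬y ∨ x) ∧ w), and x at every k in [1,j-1].
  j=1: rhs fails.
  j=2: rhs fails.
  j=3: rhs holds; lhs holds on [1,2]. k = 2.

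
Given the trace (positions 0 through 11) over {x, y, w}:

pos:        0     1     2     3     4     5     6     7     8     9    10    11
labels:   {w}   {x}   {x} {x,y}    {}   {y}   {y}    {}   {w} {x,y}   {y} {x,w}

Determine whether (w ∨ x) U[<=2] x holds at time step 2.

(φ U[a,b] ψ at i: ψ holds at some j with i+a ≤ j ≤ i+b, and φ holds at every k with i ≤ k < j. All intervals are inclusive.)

Holds

Need some j in [2,4] with x, and (w ∨ x) at every k in [2,j-1].
  j=2: x holds; no prefix to check → satisfied.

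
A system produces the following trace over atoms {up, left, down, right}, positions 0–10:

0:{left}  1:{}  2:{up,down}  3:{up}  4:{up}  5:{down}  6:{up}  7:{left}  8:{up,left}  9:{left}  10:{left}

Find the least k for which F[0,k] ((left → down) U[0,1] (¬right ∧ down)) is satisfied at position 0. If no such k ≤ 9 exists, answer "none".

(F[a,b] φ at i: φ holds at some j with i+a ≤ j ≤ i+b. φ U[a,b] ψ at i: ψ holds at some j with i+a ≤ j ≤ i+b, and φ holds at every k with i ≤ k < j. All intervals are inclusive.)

1

Scan j = 0,1,… for ((left → down) U[0,1] (¬right ∧ down)):
  j=0: fails
  j=1: holds
First hit at j=1, so smallest k = 1-0 = 1.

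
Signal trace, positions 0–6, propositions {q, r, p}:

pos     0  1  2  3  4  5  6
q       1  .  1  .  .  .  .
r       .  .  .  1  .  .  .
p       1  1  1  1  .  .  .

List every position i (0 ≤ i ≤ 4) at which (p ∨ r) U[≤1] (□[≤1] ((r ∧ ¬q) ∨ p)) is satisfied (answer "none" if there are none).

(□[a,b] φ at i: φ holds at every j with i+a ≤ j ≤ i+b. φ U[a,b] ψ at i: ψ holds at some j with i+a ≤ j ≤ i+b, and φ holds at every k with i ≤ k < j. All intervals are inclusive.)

Evaluate at each i in [0,4]:
  i=0: ✓ (rhs at j=0)
  i=1: ✓ (rhs at j=1)
  i=2: ✓ (rhs at j=2)
  i=3: ✗ (no rhs in [3,4])
  i=4: ✗ (no rhs in [4,5])

0, 1, 2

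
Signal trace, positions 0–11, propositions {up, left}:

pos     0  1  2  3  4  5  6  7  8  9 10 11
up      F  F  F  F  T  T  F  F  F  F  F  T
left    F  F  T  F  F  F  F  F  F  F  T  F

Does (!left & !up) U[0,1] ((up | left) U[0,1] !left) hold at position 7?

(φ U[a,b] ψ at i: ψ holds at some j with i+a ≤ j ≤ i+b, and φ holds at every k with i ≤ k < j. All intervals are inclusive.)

Yes

Need some j in [7,8] with ((up | left) U[0,1] !left), and (!left & !up) at every k in [7,j-1].
  j=7: ((up | left) U[0,1] !left) holds; no prefix to check → satisfied.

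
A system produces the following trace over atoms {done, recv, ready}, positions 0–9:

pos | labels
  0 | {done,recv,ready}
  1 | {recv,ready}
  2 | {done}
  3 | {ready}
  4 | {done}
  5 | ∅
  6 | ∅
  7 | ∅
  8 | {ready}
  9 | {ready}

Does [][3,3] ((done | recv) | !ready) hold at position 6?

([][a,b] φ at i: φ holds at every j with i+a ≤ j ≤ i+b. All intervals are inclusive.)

Check ((done | recv) | !ready) at every j in [9,9]:
  j=9: false
Fails at j=9 → formula fails.

No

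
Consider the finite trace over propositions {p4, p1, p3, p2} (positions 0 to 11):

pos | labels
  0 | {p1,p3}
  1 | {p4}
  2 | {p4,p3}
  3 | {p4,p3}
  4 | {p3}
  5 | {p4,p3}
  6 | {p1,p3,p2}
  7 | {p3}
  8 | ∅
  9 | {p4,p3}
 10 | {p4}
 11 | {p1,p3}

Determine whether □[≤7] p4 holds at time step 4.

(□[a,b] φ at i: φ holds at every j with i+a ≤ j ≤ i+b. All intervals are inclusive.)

Check p4 at every j in [4,11]:
  j=4: false
  j=5: true
  j=6: false
  j=7: false
  j=8: false
  j=9: true
  j=10: true
  j=11: false
Fails at j=4 → formula fails.

No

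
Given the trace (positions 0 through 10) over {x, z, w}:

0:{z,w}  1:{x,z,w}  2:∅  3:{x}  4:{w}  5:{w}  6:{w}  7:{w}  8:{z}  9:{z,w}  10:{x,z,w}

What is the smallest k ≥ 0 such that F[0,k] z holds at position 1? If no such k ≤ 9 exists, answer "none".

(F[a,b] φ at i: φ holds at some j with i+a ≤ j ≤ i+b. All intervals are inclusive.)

Scan j = 1,2,… for z:
  j=1: holds
First hit at j=1, so smallest k = 1-1 = 0.

0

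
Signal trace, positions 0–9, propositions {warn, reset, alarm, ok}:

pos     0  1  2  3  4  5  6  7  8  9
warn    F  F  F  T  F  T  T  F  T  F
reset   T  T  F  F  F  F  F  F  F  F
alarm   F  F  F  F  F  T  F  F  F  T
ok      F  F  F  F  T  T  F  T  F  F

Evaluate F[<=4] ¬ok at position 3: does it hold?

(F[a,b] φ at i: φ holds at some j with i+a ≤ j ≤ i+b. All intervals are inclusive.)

True

Check ¬ok at each j in [3,7]:
  j=3: true
  j=4: false
  j=5: false
  j=6: true
  j=7: false
Found at j=3 → formula holds.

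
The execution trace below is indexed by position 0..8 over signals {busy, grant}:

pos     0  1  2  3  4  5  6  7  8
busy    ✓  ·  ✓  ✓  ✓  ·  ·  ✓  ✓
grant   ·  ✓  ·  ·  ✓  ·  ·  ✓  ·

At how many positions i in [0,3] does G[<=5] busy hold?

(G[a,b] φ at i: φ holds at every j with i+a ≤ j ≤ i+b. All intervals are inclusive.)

0

Evaluate at each i in [0,3]:
  i=0: ✗ (fails at j=1)
  i=1: ✗ (fails at j=1)
  i=2: ✗ (fails at j=5)
  i=3: ✗ (fails at j=5)
Positions where it holds: {} → 0.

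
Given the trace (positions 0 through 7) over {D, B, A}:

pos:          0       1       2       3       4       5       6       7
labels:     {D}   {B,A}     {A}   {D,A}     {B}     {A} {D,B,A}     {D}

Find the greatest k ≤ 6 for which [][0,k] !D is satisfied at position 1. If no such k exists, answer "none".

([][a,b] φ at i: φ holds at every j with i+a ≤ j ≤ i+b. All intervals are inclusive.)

1

!D must hold from j=1 onward; find where it first fails.
  j=1: holds
  j=2: holds
  j=3: fails
Holds on [1,2], so largest k = 1.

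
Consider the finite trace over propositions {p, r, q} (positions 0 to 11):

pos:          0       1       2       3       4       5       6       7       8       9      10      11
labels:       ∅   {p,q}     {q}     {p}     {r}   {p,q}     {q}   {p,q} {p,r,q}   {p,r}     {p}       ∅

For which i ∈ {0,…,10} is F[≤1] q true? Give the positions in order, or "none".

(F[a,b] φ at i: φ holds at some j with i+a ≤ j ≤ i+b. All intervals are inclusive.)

Evaluate at each i in [0,10]:
  i=0: ✓ (witness j=1)
  i=1: ✓ (witness j=1)
  i=2: ✓ (witness j=2)
  i=3: ✗ (none in [3,4])
  i=4: ✓ (witness j=5)
  i=5: ✓ (witness j=5)
  i=6: ✓ (witness j=6)
  i=7: ✓ (witness j=7)
  i=8: ✓ (witness j=8)
  i=9: ✗ (none in [9,10])
  i=10: ✗ (none in [10,11])

0, 1, 2, 4, 5, 6, 7, 8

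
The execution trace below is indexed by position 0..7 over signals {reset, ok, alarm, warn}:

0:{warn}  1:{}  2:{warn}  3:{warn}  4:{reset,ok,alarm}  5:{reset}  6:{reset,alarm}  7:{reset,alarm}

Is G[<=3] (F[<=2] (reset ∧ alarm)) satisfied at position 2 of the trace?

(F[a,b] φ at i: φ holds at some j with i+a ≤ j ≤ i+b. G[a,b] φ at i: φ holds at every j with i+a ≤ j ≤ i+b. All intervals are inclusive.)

True

Check F[<=2] (reset ∧ alarm) at every j in [2,5]:
  j=2: holds (witness at 4)
  j=3: holds (witness at 4)
  j=4: holds (witness at 4)
  j=5: holds (witness at 6)
All positions satisfy it → formula holds.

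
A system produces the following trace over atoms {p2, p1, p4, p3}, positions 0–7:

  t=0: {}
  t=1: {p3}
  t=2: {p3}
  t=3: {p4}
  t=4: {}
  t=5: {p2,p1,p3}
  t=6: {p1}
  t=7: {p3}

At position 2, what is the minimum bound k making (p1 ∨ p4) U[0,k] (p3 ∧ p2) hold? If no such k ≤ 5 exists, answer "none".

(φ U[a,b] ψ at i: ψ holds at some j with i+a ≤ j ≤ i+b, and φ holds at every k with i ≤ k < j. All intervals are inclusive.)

none

Need earliest j ≥ 2 with (p3 ∧ p2), and (p1 ∨ p4) at every k in [2,j-1].
  j=2: rhs fails.
  j=3: rhs fails.
  j=4: rhs fails.
  j=5: rhs holds but lhs fails at k=2.
  j=6: rhs fails.
  j=7: rhs fails.
No witness within the range → none.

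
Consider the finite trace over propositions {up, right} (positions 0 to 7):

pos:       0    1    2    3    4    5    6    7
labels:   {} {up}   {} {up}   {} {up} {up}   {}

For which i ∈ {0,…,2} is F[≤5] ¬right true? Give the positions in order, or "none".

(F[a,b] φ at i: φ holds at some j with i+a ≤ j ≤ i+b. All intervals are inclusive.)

Evaluate at each i in [0,2]:
  i=0: ✓ (witness j=0)
  i=1: ✓ (witness j=1)
  i=2: ✓ (witness j=2)

0, 1, 2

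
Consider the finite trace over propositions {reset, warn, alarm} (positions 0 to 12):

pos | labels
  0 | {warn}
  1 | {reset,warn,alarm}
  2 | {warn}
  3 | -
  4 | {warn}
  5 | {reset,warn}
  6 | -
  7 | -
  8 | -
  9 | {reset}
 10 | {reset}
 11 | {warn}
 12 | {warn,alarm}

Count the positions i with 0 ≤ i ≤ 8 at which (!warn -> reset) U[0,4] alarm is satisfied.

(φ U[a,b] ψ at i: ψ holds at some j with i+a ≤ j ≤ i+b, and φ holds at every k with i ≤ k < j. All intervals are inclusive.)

2

Evaluate at each i in [0,8]:
  i=0: ✓ (rhs at j=1; lhs holds on [0,0])
  i=1: ✓ (rhs at j=1)
  i=2: ✗ (no rhs in [2,6])
  i=3: ✗ (no rhs in [3,7])
  i=4: ✗ (no rhs in [4,8])
  i=5: ✗ (no rhs in [5,9])
  i=6: ✗ (no rhs in [6,10])
  i=7: ✗ (no rhs in [7,11])
  i=8: ✗ (lhs fails at k=8 before rhs at j=12)
Positions where it holds: {0, 1} → 2.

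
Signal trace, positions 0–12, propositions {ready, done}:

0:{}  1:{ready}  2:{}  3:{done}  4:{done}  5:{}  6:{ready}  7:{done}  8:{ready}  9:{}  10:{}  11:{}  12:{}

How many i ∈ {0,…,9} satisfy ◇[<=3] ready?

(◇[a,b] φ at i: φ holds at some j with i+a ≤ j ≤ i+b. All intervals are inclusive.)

8

Evaluate at each i in [0,9]:
  i=0: ✓ (witness j=1)
  i=1: ✓ (witness j=1)
  i=2: ✗ (none in [2,5])
  i=3: ✓ (witness j=6)
  i=4: ✓ (witness j=6)
  i=5: ✓ (witness j=6)
  i=6: ✓ (witness j=6)
  i=7: ✓ (witness j=8)
  i=8: ✓ (witness j=8)
  i=9: ✗ (none in [9,12])
Positions where it holds: {0, 1, 3, 4, 5, 6, 7, 8} → 8.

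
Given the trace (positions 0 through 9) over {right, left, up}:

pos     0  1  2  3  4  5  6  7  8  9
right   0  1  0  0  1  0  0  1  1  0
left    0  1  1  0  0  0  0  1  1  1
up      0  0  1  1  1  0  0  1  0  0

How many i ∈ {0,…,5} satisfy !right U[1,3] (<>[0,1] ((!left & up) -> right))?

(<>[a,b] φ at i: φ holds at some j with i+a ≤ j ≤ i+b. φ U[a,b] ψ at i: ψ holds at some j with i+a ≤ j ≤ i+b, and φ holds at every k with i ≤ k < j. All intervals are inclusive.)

Evaluate at each i in [0,5]:
  i=0: ✓ (rhs at j=1; lhs holds on [0,0])
  i=1: ✗ (lhs fails at k=1 before rhs at j=2)
  i=2: ✓ (rhs at j=3; lhs holds on [2,2])
  i=3: ✓ (rhs at j=4; lhs holds on [3,3])
  i=4: ✗ (lhs fails at k=4 before rhs at j=5)
  i=5: ✓ (rhs at j=6; lhs holds on [5,5])
Positions where it holds: {0, 2, 3, 5} → 4.

4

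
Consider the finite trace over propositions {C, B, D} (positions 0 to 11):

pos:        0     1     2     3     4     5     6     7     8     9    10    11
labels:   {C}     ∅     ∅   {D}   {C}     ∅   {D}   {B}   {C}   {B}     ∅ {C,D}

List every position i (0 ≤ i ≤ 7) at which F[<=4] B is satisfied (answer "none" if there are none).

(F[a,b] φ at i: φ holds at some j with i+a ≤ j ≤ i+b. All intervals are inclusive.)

3, 4, 5, 6, 7

Evaluate at each i in [0,7]:
  i=0: ✗ (none in [0,4])
  i=1: ✗ (none in [1,5])
  i=2: ✗ (none in [2,6])
  i=3: ✓ (witness j=7)
  i=4: ✓ (witness j=7)
  i=5: ✓ (witness j=7)
  i=6: ✓ (witness j=7)
  i=7: ✓ (witness j=7)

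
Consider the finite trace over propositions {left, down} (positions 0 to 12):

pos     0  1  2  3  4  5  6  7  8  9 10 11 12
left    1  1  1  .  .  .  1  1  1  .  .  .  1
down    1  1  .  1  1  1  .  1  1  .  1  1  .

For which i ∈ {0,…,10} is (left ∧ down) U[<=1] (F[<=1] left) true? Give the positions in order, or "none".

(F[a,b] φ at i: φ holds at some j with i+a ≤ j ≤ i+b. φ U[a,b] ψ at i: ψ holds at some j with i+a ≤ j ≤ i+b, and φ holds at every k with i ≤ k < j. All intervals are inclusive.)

0, 1, 2, 5, 6, 7, 8

Evaluate at each i in [0,10]:
  i=0: ✓ (rhs at j=0)
  i=1: ✓ (rhs at j=1)
  i=2: ✓ (rhs at j=2)
  i=3: ✗ (no rhs in [3,4])
  i=4: ✗ (lhs fails at k=4 before rhs at j=5)
  i=5: ✓ (rhs at j=5)
  i=6: ✓ (rhs at j=6)
  i=7: ✓ (rhs at j=7)
  i=8: ✓ (rhs at j=8)
  i=9: ✗ (no rhs in [9,10])
  i=10: ✗ (lhs fails at k=10 before rhs at j=11)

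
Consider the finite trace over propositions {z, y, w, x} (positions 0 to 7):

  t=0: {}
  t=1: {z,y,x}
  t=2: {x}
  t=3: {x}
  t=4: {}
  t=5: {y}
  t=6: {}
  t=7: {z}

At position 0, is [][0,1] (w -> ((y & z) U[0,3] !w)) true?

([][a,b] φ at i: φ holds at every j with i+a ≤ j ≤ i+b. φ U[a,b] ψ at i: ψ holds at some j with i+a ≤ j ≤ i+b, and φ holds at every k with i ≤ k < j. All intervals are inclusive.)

Check (w -> ((y & z) U[0,3] !w)) at every j in [0,1]:
  j=0: antecedent false → ✓
  j=1: antecedent false → ✓
All positions satisfy it → formula holds.

True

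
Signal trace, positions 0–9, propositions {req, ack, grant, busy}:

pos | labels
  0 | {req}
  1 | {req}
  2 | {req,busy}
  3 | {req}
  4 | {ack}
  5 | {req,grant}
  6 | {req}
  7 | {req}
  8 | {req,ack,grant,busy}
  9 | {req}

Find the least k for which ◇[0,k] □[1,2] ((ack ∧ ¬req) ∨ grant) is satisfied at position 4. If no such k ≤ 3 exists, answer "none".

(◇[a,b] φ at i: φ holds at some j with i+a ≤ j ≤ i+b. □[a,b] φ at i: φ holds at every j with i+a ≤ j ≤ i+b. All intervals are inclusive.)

none

Scan j = 4,5,… for □[1,2] ((ack ∧ ¬req) ∨ grant):
  j=4: fails
  j=5: fails
  j=6: fails
  j=7: fails
No j in [4,7] satisfies it → none.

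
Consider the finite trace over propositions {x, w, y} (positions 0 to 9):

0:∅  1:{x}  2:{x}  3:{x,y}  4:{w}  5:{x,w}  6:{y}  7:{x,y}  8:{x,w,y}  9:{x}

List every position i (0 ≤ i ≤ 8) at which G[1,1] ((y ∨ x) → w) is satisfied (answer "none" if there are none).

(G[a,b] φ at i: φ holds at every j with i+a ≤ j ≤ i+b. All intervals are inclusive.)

3, 4, 7

Evaluate at each i in [0,8]:
  i=0: ✗ (fails at j=1)
  i=1: ✗ (fails at j=2)
  i=2: ✗ (fails at j=3)
  i=3: ✓ (all of [4,4])
  i=4: ✓ (all of [5,5])
  i=5: ✗ (fails at j=6)
  i=6: ✗ (fails at j=7)
  i=7: ✓ (all of [8,8])
  i=8: ✗ (fails at j=9)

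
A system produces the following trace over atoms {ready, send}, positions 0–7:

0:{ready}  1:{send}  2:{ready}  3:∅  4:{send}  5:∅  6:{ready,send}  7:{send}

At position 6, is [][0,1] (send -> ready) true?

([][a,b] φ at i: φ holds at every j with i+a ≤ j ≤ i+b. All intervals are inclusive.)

Check (send -> ready) at every j in [6,7]:
  j=6: antecedent true; consequent true → ✓
  j=7: antecedent true; consequent false → ✗
Fails at j=7 → formula fails.

Does not hold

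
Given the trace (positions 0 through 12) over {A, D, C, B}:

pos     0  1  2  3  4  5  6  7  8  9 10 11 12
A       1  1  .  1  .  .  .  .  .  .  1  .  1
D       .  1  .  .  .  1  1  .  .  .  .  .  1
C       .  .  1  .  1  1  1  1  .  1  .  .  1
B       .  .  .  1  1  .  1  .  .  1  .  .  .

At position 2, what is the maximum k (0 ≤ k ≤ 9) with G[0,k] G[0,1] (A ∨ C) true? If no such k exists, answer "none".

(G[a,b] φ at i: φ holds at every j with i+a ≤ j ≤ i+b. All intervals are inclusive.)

G[0,1] (A ∨ C) must hold from j=2 onward; find where it first fails.
  j=2: holds
  j=3: holds
  j=4: holds
  j=5: holds
  j=6: holds
  j=7: fails
Holds on [2,6], so largest k = 4.

4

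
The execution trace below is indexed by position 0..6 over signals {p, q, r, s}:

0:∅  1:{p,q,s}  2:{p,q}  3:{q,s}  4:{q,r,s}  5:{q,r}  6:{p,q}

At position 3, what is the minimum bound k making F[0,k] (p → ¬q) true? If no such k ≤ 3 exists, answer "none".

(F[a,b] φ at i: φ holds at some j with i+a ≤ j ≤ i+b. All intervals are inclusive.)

0

Scan j = 3,4,… for (p → ¬q):
  j=3: holds
First hit at j=3, so smallest k = 3-3 = 0.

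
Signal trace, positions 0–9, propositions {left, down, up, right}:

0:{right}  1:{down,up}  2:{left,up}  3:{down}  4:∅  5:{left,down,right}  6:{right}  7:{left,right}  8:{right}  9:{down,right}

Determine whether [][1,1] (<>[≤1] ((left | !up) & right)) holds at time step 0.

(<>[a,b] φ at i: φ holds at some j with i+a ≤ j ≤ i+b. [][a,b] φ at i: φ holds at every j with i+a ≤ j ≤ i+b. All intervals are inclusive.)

No

Check <>[≤1] ((left | !up) & right) at every j in [1,1]:
  j=1: fails (none in [1,2])
Fails at j=1 → formula fails.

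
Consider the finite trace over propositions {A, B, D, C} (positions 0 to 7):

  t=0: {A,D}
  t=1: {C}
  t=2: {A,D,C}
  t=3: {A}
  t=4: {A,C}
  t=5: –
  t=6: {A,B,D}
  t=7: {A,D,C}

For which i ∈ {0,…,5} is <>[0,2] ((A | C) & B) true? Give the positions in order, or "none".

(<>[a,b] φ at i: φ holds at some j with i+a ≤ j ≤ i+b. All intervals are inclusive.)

4, 5

Evaluate at each i in [0,5]:
  i=0: ✗ (none in [0,2])
  i=1: ✗ (none in [1,3])
  i=2: ✗ (none in [2,4])
  i=3: ✗ (none in [3,5])
  i=4: ✓ (witness j=6)
  i=5: ✓ (witness j=6)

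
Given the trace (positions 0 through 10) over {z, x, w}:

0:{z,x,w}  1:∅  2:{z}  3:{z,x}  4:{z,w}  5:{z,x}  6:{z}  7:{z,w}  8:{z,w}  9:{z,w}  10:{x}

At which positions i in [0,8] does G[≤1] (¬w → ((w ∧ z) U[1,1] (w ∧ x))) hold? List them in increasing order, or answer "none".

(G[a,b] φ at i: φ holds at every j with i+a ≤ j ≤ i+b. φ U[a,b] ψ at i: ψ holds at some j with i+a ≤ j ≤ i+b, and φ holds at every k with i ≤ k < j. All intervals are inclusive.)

7, 8

Evaluate at each i in [0,8]:
  i=0: ✗ (fails at j=1)
  i=1: ✗ (fails at j=1)
  i=2: ✗ (fails at j=2)
  i=3: ✗ (fails at j=3)
  i=4: ✗ (fails at j=5)
  i=5: ✗ (fails at j=5)
  i=6: ✗ (fails at j=6)
  i=7: ✓ (all of [7,8])
  i=8: ✓ (all of [8,9])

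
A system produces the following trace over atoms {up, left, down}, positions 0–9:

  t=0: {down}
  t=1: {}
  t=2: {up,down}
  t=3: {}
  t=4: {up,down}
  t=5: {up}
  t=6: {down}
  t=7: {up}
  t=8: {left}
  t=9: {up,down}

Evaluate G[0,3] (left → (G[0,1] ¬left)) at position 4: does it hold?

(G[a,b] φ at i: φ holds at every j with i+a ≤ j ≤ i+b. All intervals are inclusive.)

True

Check (left → (G[0,1] ¬left)) at every j in [4,7]:
  j=4: antecedent false → ✓
  j=5: antecedent false → ✓
  j=6: antecedent false → ✓
  j=7: antecedent false → ✓
All positions satisfy it → formula holds.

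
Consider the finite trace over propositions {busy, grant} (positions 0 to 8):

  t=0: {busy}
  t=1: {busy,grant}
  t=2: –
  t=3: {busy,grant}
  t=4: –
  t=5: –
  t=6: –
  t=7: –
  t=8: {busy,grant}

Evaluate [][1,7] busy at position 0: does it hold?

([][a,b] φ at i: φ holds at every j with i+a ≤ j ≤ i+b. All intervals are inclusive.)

Does not hold

Check busy at every j in [1,7]:
  j=1: true
  j=2: false
  j=3: true
  j=4: false
  j=5: false
  j=6: false
  j=7: false
Fails at j=2 → formula fails.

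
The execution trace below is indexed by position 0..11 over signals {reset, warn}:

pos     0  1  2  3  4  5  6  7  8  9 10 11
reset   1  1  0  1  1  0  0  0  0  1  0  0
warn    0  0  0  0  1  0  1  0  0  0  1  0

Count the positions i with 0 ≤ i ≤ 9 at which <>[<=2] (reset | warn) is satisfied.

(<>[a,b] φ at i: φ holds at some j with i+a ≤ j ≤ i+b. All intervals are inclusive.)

10

Evaluate at each i in [0,9]:
  i=0: ✓ (witness j=0)
  i=1: ✓ (witness j=1)
  i=2: ✓ (witness j=3)
  i=3: ✓ (witness j=3)
  i=4: ✓ (witness j=4)
  i=5: ✓ (witness j=6)
  i=6: ✓ (witness j=6)
  i=7: ✓ (witness j=9)
  i=8: ✓ (witness j=9)
  i=9: ✓ (witness j=9)
Positions where it holds: {0, 1, 2, 3, 4, 5, 6, 7, 8, 9} → 10.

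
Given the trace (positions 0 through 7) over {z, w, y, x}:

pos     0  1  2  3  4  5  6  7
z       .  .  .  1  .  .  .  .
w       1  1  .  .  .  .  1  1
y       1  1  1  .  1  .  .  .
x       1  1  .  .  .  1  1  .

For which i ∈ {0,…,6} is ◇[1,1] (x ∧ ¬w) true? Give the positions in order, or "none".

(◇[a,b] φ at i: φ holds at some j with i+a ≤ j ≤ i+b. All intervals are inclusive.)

Evaluate at each i in [0,6]:
  i=0: ✗ (none in [1,1])
  i=1: ✗ (none in [2,2])
  i=2: ✗ (none in [3,3])
  i=3: ✗ (none in [4,4])
  i=4: ✓ (witness j=5)
  i=5: ✗ (none in [6,6])
  i=6: ✗ (none in [7,7])

4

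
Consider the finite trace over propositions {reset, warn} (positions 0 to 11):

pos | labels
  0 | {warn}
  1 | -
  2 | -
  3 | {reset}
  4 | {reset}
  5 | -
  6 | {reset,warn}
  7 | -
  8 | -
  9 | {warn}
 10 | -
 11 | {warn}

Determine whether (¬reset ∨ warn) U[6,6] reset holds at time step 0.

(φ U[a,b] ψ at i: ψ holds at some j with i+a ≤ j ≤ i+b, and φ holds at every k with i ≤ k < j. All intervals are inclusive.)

Need some j in [6,6] with reset, and (¬reset ∨ warn) at every k in [0,j-1].
  j=6: reset holds, but (¬reset ∨ warn) fails at k=3 → not this j.
No j in the window works → until fails.

False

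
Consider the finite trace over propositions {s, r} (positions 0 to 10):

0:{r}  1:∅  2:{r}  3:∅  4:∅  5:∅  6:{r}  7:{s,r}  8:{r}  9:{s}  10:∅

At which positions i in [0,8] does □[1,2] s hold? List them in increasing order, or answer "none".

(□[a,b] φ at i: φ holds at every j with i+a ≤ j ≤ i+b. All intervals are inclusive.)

none

Evaluate at each i in [0,8]:
  i=0: ✗ (fails at j=1)
  i=1: ✗ (fails at j=2)
  i=2: ✗ (fails at j=3)
  i=3: ✗ (fails at j=4)
  i=4: ✗ (fails at j=5)
  i=5: ✗ (fails at j=6)
  i=6: ✗ (fails at j=8)
  i=7: ✗ (fails at j=8)
  i=8: ✗ (fails at j=10)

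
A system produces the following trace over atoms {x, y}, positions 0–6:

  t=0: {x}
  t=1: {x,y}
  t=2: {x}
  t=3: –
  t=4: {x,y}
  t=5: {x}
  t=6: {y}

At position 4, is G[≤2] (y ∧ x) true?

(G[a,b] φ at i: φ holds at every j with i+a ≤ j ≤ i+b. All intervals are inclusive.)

Does not hold

Check (y ∧ x) at every j in [4,6]:
  j=4: true
  j=5: false
  j=6: false
Fails at j=5 → formula fails.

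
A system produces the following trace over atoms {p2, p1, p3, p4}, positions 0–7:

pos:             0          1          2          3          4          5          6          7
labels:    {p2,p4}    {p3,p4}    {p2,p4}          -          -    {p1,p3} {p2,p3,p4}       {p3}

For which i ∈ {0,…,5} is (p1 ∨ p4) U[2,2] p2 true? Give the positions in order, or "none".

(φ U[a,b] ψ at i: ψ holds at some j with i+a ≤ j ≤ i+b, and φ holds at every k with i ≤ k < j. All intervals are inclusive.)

Evaluate at each i in [0,5]:
  i=0: ✓ (rhs at j=2; lhs holds on [0,1])
  i=1: ✗ (no rhs in [3,3])
  i=2: ✗ (no rhs in [4,4])
  i=3: ✗ (no rhs in [5,5])
  i=4: ✗ (lhs fails at k=4 before rhs at j=6)
  i=5: ✗ (no rhs in [7,7])

0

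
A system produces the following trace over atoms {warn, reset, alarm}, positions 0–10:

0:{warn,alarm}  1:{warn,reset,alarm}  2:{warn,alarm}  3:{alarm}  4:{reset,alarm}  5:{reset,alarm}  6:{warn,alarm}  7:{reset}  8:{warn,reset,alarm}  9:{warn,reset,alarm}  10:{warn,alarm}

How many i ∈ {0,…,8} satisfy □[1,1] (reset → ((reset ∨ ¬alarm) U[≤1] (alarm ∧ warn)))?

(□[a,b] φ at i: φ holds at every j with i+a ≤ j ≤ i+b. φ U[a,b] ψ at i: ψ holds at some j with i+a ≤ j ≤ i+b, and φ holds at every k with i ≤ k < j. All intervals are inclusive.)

Evaluate at each i in [0,8]:
  i=0: ✓ (all of [1,1])
  i=1: ✓ (all of [2,2])
  i=2: ✓ (all of [3,3])
  i=3: ✗ (fails at j=4)
  i=4: ✓ (all of [5,5])
  i=5: ✓ (all of [6,6])
  i=6: ✓ (all of [7,7])
  i=7: ✓ (all of [8,8])
  i=8: ✓ (all of [9,9])
Positions where it holds: {0, 1, 2, 4, 5, 6, 7, 8} → 8.

8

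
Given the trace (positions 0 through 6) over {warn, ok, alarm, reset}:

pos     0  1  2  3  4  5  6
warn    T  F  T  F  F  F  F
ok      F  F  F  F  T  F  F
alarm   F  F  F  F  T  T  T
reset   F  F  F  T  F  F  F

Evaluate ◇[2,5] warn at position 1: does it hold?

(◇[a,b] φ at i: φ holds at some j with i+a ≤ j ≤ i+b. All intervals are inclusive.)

Does not hold

Check warn at each j in [3,6]:
  j=3: false
  j=4: false
  j=5: false
  j=6: false
No position in the window satisfies it → formula fails.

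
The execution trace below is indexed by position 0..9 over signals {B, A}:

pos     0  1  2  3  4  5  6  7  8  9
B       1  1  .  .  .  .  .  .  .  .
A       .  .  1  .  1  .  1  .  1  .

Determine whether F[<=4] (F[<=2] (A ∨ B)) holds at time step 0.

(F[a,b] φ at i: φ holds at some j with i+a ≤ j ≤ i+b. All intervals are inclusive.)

Yes

Check F[<=2] (A ∨ B) at each j in [0,4]:
  j=0: holds (witness at 0)
  j=1: holds (witness at 1)
  j=2: holds (witness at 2)
  j=3: holds (witness at 4)
  j=4: holds (witness at 4)
Found at j=0 → formula holds.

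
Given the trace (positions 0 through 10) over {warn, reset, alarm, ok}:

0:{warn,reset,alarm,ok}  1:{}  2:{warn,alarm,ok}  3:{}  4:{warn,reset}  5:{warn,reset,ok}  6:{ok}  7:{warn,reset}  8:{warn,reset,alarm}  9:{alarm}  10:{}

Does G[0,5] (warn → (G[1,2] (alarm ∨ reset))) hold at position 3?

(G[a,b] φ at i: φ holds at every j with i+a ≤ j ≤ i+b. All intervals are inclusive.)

False

Check (warn → (G[1,2] (alarm ∨ reset))) at every j in [3,8]:
  j=3: antecedent false → ✓
  j=4: antecedent true; consequent fails at 6 → ✗
  j=5: antecedent true; consequent fails at 6 → ✗
  j=6: antecedent false → ✓
  j=7: antecedent true; consequent holds on [8,9] → ✓
  j=8: antecedent true; consequent fails at 10 → ✗
Fails at j=4 → formula fails.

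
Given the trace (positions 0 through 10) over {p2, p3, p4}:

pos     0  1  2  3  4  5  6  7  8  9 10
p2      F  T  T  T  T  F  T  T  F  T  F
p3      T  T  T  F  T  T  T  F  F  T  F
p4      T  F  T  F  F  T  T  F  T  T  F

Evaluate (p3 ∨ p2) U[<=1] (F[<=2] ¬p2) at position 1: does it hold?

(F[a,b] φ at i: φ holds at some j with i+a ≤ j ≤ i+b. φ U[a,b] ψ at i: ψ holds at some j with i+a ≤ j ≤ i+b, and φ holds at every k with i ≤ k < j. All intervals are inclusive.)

No

Need some j in [1,2] with F[<=2] ¬p2, and (p3 ∨ p2) at every k in [1,j-1].
  j=1: F[<=2] ¬p2 — fails (none in [1,3]).
  j=2: F[<=2] ¬p2 — fails (none in [2,4]).
No j in the window works → until fails.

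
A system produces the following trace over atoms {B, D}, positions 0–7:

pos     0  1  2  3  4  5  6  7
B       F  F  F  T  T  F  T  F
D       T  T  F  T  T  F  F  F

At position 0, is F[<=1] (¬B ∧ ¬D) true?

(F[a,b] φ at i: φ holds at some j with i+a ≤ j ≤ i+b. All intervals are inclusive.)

False

Check (¬B ∧ ¬D) at each j in [0,1]:
  j=0: false
  j=1: false
No position in the window satisfies it → formula fails.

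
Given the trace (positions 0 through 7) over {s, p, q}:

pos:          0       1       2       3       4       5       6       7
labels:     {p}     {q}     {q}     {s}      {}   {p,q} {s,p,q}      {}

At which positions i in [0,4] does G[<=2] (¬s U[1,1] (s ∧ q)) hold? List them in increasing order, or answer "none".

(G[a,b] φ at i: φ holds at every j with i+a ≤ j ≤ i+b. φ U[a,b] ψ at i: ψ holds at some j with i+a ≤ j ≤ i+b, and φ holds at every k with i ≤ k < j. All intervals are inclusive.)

none

Evaluate at each i in [0,4]:
  i=0: ✗ (fails at j=0)
  i=1: ✗ (fails at j=1)
  i=2: ✗ (fails at j=2)
  i=3: ✗ (fails at j=3)
  i=4: ✗ (fails at j=4)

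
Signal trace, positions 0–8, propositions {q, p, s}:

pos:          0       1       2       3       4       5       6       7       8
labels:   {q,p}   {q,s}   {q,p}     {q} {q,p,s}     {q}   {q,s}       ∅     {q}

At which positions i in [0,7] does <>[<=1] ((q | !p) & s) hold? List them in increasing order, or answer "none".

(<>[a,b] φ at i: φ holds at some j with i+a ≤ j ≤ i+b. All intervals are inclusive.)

Evaluate at each i in [0,7]:
  i=0: ✓ (witness j=1)
  i=1: ✓ (witness j=1)
  i=2: ✗ (none in [2,3])
  i=3: ✓ (witness j=4)
  i=4: ✓ (witness j=4)
  i=5: ✓ (witness j=6)
  i=6: ✓ (witness j=6)
  i=7: ✗ (none in [7,8])

0, 1, 3, 4, 5, 6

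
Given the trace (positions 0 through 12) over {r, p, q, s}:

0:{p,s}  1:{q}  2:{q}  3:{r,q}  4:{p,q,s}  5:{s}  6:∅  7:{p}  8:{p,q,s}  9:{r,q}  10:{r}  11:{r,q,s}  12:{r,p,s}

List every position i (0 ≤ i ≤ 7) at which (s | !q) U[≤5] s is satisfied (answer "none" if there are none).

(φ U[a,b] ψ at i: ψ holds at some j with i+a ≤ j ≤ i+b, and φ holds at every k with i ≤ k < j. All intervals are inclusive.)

0, 4, 5, 6, 7

Evaluate at each i in [0,7]:
  i=0: ✓ (rhs at j=0)
  i=1: ✗ (lhs fails at k=1 before rhs at j=4)
  i=2: ✗ (lhs fails at k=2 before rhs at j=4)
  i=3: ✗ (lhs fails at k=3 before rhs at j=4)
  i=4: ✓ (rhs at j=4)
  i=5: ✓ (rhs at j=5)
  i=6: ✓ (rhs at j=8; lhs holds on [6,7])
  i=7: ✓ (rhs at j=8; lhs holds on [7,7])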